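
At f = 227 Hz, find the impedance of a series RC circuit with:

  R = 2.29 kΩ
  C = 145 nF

Step 1 — Angular frequency: ω = 2π·f = 2π·227 = 1426 rad/s.
Step 2 — Component impedances:
  R: Z = R = 2290 Ω
  C: Z = 1/(jωC) = -j/(ω·C) = 0 - j4835 Ω
Step 3 — Series combination: Z_total = R + C = 2290 - j4835 Ω = 5350∠-64.7° Ω.

Z = 2290 - j4835 Ω = 5350∠-64.7° Ω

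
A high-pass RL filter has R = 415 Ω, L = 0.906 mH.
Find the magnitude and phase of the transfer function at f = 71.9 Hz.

Step 1 — Angular frequency: ω = 2π·71.9 = 451.8 rad/s.
Step 2 — Transfer function: H(jω) = jωL/(R + jωL).
Step 3 — Numerator jωL = j·0.4093; denominator R + jωL = 415 + j0.4093.
Step 4 — H = 9.727e-07 + j0.0009863.
Step 5 — Magnitude: |H| = 0.0009863 (-60.1 dB); phase: φ = 89.9°.

|H| = 0.0009863 (-60.1 dB), φ = 89.9°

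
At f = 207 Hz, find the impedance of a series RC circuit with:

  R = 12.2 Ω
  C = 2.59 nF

Step 1 — Angular frequency: ω = 2π·f = 2π·207 = 1301 rad/s.
Step 2 — Component impedances:
  R: Z = R = 12.2 Ω
  C: Z = 1/(jωC) = -j/(ω·C) = 0 - j2.969e+05 Ω
Step 3 — Series combination: Z_total = R + C = 12.2 - j2.969e+05 Ω = 2.969e+05∠-90.0° Ω.

Z = 12.2 - j2.969e+05 Ω = 2.969e+05∠-90.0° Ω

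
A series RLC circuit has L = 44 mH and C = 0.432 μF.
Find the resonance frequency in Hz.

Step 1 — Resonance condition Im(Z)=0 gives ω₀ = 1/√(LC).
Step 2 — ω₀ = 1/√(0.044·4.32e-07) = 7253 rad/s.
Step 3 — f₀ = ω₀/(2π) = 1154 Hz.

f₀ = 1154 Hz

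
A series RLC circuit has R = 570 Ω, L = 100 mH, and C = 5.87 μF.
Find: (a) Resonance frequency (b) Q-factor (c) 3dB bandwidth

Step 1 — Resonance condition Im(Z)=0 gives ω₀ = 1/√(LC).
Step 2 — ω₀ = 1/√(0.1·5.87e-06) = 1305 rad/s.
Step 3 — f₀ = ω₀/(2π) = 207.7 Hz.
Step 4 — Series Q: Q = ω₀L/R = 1305·0.1/570 = 0.229.
Step 5 — 3dB bandwidth: Δω = ω₀/Q = 5700 rad/s; BW = Δω/(2π) = 907.2 Hz.

(a) f₀ = 207.7 Hz  (b) Q = 0.229  (c) BW = 907.2 Hz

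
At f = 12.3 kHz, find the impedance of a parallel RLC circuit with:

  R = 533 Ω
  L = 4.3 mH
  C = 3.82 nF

Step 1 — Angular frequency: ω = 2π·f = 2π·1.23e+04 = 7.728e+04 rad/s.
Step 2 — Component impedances:
  R: Z = R = 533 Ω
  L: Z = jωL = j·7.728e+04·0.0043 = 0 + j332.3 Ω
  C: Z = 1/(jωC) = -j/(ω·C) = 0 - j3387 Ω
Step 3 — Parallel combination: 1/Z_total = 1/R + 1/L + 1/C; Z_total = 172.4 + j249.3 Ω = 303.1∠55.3° Ω.

Z = 172.4 + j249.3 Ω = 303.1∠55.3° Ω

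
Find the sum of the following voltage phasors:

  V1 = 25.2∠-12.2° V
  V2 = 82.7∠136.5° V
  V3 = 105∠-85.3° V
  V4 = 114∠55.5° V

Step 1 — Convert each phasor to rectangular form:
  V1 = 25.2·(cos(-12.2°) + j·sin(-12.2°)) = 24.63 - j5.325 V
  V2 = 82.7·(cos(136.5°) + j·sin(136.5°)) = -59.99 + j56.93 V
  V3 = 105·(cos(-85.3°) + j·sin(-85.3°)) = 8.604 - j104.6 V
  V4 = 114·(cos(55.5°) + j·sin(55.5°)) = 64.57 + j93.95 V
Step 2 — Sum components: V_total = 37.82 + j40.9 V.
Step 3 — Convert to polar: |V_total| = 55.71 V, ∠V_total = 47.2°.

V_total = 55.71∠47.2° V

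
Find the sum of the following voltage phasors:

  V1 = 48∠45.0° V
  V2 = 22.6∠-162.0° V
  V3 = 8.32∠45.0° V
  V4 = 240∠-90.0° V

Step 1 — Convert each phasor to rectangular form:
  V1 = 48·(cos(45.0°) + j·sin(45.0°)) = 33.94 + j33.94 V
  V2 = 22.6·(cos(-162.0°) + j·sin(-162.0°)) = -21.49 - j6.984 V
  V3 = 8.32·(cos(45.0°) + j·sin(45.0°)) = 5.883 + j5.883 V
  V4 = 240·(cos(-90.0°) + j·sin(-90.0°)) = 0 - j240 V
Step 2 — Sum components: V_total = 18.33 - j207.2 V.
Step 3 — Convert to polar: |V_total| = 208 V, ∠V_total = -84.9°.

V_total = 208∠-84.9° V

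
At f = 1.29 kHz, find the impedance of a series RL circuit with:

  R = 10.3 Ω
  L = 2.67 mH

Step 1 — Angular frequency: ω = 2π·f = 2π·1290 = 8105 rad/s.
Step 2 — Component impedances:
  R: Z = R = 10.3 Ω
  L: Z = jωL = j·8105·0.00267 = 0 + j21.64 Ω
Step 3 — Series combination: Z_total = R + L = 10.3 + j21.64 Ω = 23.97∠64.5° Ω.

Z = 10.3 + j21.64 Ω = 23.97∠64.5° Ω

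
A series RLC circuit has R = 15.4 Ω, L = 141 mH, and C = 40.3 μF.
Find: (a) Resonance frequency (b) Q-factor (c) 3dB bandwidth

Step 1 — Resonance: ω₀ = 1/√(LC) = 1/√(0.141·4.03e-05) = 419.5 rad/s.
Step 2 — f₀ = ω₀/(2π) = 66.77 Hz.
Step 3 — Series Q: Q = ω₀L/R = 419.5·0.141/15.4 = 3.841.
Step 4 — Bandwidth: Δω = ω₀/Q = 109.2 rad/s; BW = Δω/(2π) = 17.38 Hz.

(a) f₀ = 66.77 Hz  (b) Q = 3.841  (c) BW = 17.38 Hz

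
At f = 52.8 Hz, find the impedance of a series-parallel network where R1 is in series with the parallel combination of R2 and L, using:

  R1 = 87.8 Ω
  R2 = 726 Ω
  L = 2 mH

Step 1 — Angular frequency: ω = 2π·f = 2π·52.8 = 331.8 rad/s.
Step 2 — Component impedances:
  R1: Z = R = 87.8 Ω
  R2: Z = R = 726 Ω
  L: Z = jωL = j·331.8·0.002 = 0 + j0.6635 Ω
Step 3 — Parallel branch: R2 || L = 1/(1/R2 + 1/L) = 0.0006064 + j0.6635 Ω.
Step 4 — Series with R1: Z_total = R1 + (R2 || L) = 87.8 + j0.6635 Ω = 87.8∠0.4° Ω.

Z = 87.8 + j0.6635 Ω = 87.8∠0.4° Ω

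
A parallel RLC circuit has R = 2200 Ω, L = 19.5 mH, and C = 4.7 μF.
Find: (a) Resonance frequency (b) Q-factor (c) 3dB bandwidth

Step 1 — Resonance: ω₀ = 1/√(LC) = 1/√(0.0195·4.7e-06) = 3303 rad/s.
Step 2 — f₀ = ω₀/(2π) = 525.7 Hz.
Step 3 — Parallel Q: Q = R/(ω₀L) = 2200/(3303·0.0195) = 34.16.
Step 4 — Bandwidth: Δω = ω₀/Q = 96.71 rad/s; BW = Δω/(2π) = 15.39 Hz.

(a) f₀ = 525.7 Hz  (b) Q = 34.16  (c) BW = 15.39 Hz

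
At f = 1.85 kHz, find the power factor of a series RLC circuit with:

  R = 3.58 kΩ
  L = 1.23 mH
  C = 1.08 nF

Step 1 — Angular frequency: ω = 2π·f = 2π·1850 = 1.162e+04 rad/s.
Step 2 — Component impedances:
  R: Z = R = 3580 Ω
  L: Z = jωL = j·1.162e+04·0.00123 = 0 + j14.3 Ω
  C: Z = 1/(jωC) = -j/(ω·C) = 0 - j7.966e+04 Ω
Step 3 — Series combination: Z_total = R + L + C = 3580 - j7.964e+04 Ω = 7.972e+04∠-87.4° Ω.
Step 4 — Power factor: PF = cos(φ) = Re(Z)/|Z| = 3580/7.972e+04 = 0.04491.
Step 5 — Type: Im(Z) = -7.964e+04 ⇒ leading (phase φ = -87.4°).

PF = 0.04491 (leading, φ = -87.4°)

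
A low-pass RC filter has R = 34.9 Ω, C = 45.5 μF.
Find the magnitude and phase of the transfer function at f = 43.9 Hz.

Step 1 — Angular frequency: ω = 2π·43.9 = 275.8 rad/s.
Step 2 — Transfer function: H(jω) = 1/(1 + jωRC).
Step 3 — Denominator: 1 + jωRC = 1 + j·275.8·34.9·4.55e-05 = 1 + j0.438.
Step 4 — H = 0.839 - j0.3675.
Step 5 — Magnitude: |H| = 0.916 (-0.8 dB); phase: φ = -23.7°.

|H| = 0.916 (-0.8 dB), φ = -23.7°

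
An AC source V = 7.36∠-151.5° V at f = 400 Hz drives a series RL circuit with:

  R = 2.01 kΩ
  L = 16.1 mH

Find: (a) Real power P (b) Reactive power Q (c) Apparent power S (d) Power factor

Step 1 — Angular frequency: ω = 2π·f = 2π·400 = 2513 rad/s.
Step 2 — Component impedances:
  R: Z = R = 2010 Ω
  L: Z = jωL = j·2513·0.0161 = 0 + j40.46 Ω
Step 3 — Series combination: Z_total = R + L = 2010 + j40.46 Ω = 2010∠1.2° Ω.
Step 4 — Source phasor: V = 7.36∠-151.5° V = -6.468 - j3.512 V.
Step 5 — Current: I = V / Z = -0.003252 - j0.001682 A = 0.003661∠-152.7° A.
Step 6 — Complex power: S = V·I* = 0.02694 + j0.0005423 VA.
Step 7 — Real power: P = Re(S) = 0.02694 W.
Step 8 — Reactive power: Q = Im(S) = 0.0005423 VAR.
Step 9 — Apparent power: |S| = 0.02694 VA.
Step 10 — Power factor: PF = P/|S| = 0.9998 (lagging).

(a) P = 0.02694 W  (b) Q = 0.0005423 VAR  (c) S = 0.02694 VA  (d) PF = 0.9998 (lagging)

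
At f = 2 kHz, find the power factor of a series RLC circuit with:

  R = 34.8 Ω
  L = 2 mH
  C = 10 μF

Step 1 — Angular frequency: ω = 2π·f = 2π·2000 = 1.257e+04 rad/s.
Step 2 — Component impedances:
  R: Z = R = 34.8 Ω
  L: Z = jωL = j·1.257e+04·0.002 = 0 + j25.13 Ω
  C: Z = 1/(jωC) = -j/(ω·C) = 0 - j7.958 Ω
Step 3 — Series combination: Z_total = R + L + C = 34.8 + j17.17 Ω = 38.81∠26.3° Ω.
Step 4 — Power factor: PF = cos(φ) = Re(Z)/|Z| = 34.8/38.81 = 0.8967.
Step 5 — Type: Im(Z) = 17.17 ⇒ lagging (phase φ = 26.3°).

PF = 0.8967 (lagging, φ = 26.3°)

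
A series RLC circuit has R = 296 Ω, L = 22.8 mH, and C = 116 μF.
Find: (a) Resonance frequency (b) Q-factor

Step 1 — Resonance condition Im(Z)=0 gives ω₀ = 1/√(LC).
Step 2 — ω₀ = 1/√(0.0228·0.000116) = 614.9 rad/s.
Step 3 — f₀ = ω₀/(2π) = 97.86 Hz.
Step 4 — Series Q: Q = ω₀L/R = 614.9·0.0228/296 = 0.04736.

(a) f₀ = 97.86 Hz  (b) Q = 0.04736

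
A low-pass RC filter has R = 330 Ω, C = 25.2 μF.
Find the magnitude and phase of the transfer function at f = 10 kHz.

Step 1 — Angular frequency: ω = 2π·1e+04 = 6.283e+04 rad/s.
Step 2 — Transfer function: H(jω) = 1/(1 + jωRC).
Step 3 — Denominator: 1 + jωRC = 1 + j·6.283e+04·330·2.52e-05 = 1 + j522.5.
Step 4 — H = 3.663e-06 - j0.001914.
Step 5 — Magnitude: |H| = 0.001914 (-54.4 dB); phase: φ = -89.9°.

|H| = 0.001914 (-54.4 dB), φ = -89.9°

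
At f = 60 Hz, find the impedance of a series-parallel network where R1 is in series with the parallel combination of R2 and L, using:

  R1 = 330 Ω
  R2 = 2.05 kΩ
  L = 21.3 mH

Step 1 — Angular frequency: ω = 2π·f = 2π·60 = 377 rad/s.
Step 2 — Component impedances:
  R1: Z = R = 330 Ω
  R2: Z = R = 2050 Ω
  L: Z = jωL = j·377·0.0213 = 0 + j8.03 Ω
Step 3 — Parallel branch: R2 || L = 1/(1/R2 + 1/L) = 0.03145 + j8.03 Ω.
Step 4 — Series with R1: Z_total = R1 + (R2 || L) = 330 + j8.03 Ω = 330.1∠1.4° Ω.

Z = 330 + j8.03 Ω = 330.1∠1.4° Ω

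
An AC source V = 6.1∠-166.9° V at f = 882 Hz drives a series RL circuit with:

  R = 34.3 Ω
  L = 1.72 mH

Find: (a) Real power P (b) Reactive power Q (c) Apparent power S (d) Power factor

Step 1 — Angular frequency: ω = 2π·f = 2π·882 = 5542 rad/s.
Step 2 — Component impedances:
  R: Z = R = 34.3 Ω
  L: Z = jωL = j·5542·0.00172 = 0 + j9.532 Ω
Step 3 — Series combination: Z_total = R + L = 34.3 + j9.532 Ω = 35.6∠15.5° Ω.
Step 4 — Source phasor: V = 6.1∠-166.9° V = -5.941 - j1.383 V.
Step 5 — Current: I = V / Z = -0.1712 + j0.007266 A = 0.1713∠177.6° A.
Step 6 — Complex power: S = V·I* = 1.007 + j0.2799 VA.
Step 7 — Real power: P = Re(S) = 1.007 W.
Step 8 — Reactive power: Q = Im(S) = 0.2799 VAR.
Step 9 — Apparent power: |S| = 1.045 VA.
Step 10 — Power factor: PF = P/|S| = 0.9635 (lagging).

(a) P = 1.007 W  (b) Q = 0.2799 VAR  (c) S = 1.045 VA  (d) PF = 0.9635 (lagging)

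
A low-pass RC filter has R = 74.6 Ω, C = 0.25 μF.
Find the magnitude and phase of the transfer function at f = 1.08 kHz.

Step 1 — Angular frequency: ω = 2π·1080 = 6786 rad/s.
Step 2 — Transfer function: H(jω) = 1/(1 + jωRC).
Step 3 — Denominator: 1 + jωRC = 1 + j·6786·74.6·2.5e-07 = 1 + j0.1266.
Step 4 — H = 0.9842 - j0.1246.
Step 5 — Magnitude: |H| = 0.9921 (-0.1 dB); phase: φ = -7.2°.

|H| = 0.9921 (-0.1 dB), φ = -7.2°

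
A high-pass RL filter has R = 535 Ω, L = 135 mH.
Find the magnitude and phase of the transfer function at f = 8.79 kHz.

Step 1 — Angular frequency: ω = 2π·8790 = 5.523e+04 rad/s.
Step 2 — Transfer function: H(jω) = jωL/(R + jωL).
Step 3 — Numerator jωL = j·7456; denominator R + jωL = 535 + j7456.
Step 4 — H = 0.9949 + j0.07139.
Step 5 — Magnitude: |H| = 0.9974 (-0.0 dB); phase: φ = 4.1°.

|H| = 0.9974 (-0.0 dB), φ = 4.1°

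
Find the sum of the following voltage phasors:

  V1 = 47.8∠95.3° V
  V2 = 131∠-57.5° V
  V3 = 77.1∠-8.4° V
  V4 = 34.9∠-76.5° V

Step 1 — Convert each phasor to rectangular form:
  V1 = 47.8·(cos(95.3°) + j·sin(95.3°)) = -4.415 + j47.6 V
  V2 = 131·(cos(-57.5°) + j·sin(-57.5°)) = 70.39 - j110.5 V
  V3 = 77.1·(cos(-8.4°) + j·sin(-8.4°)) = 76.27 - j11.26 V
  V4 = 34.9·(cos(-76.5°) + j·sin(-76.5°)) = 8.147 - j33.94 V
Step 2 — Sum components: V_total = 150.4 - j108.1 V.
Step 3 — Convert to polar: |V_total| = 185.2 V, ∠V_total = -35.7°.

V_total = 185.2∠-35.7° V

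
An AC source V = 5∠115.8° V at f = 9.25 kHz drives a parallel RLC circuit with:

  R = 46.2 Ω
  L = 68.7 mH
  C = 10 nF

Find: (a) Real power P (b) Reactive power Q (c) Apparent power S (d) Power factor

Step 1 — Angular frequency: ω = 2π·f = 2π·9250 = 5.812e+04 rad/s.
Step 2 — Component impedances:
  R: Z = R = 46.2 Ω
  L: Z = jωL = j·5.812e+04·0.0687 = 0 + j3993 Ω
  C: Z = 1/(jωC) = -j/(ω·C) = 0 - j1721 Ω
Step 3 — Parallel combination: 1/Z_total = 1/R + 1/L + 1/C; Z_total = 46.19 - j0.7058 Ω = 46.19∠-0.9° Ω.
Step 4 — Source phasor: V = 5∠115.8° V = -2.176 + j4.502 V.
Step 5 — Current: I = V / Z = -0.04859 + j0.09672 A = 0.1082∠116.7° A.
Step 6 — Complex power: S = V·I* = 0.5411 - j0.008269 VA.
Step 7 — Real power: P = Re(S) = 0.5411 W.
Step 8 — Reactive power: Q = Im(S) = -0.008269 VAR.
Step 9 — Apparent power: |S| = 0.5412 VA.
Step 10 — Power factor: PF = P/|S| = 0.9999 (leading).

(a) P = 0.5411 W  (b) Q = -0.008269 VAR  (c) S = 0.5412 VA  (d) PF = 0.9999 (leading)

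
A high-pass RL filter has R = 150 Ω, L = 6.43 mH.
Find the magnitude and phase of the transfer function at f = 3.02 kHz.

Step 1 — Angular frequency: ω = 2π·3020 = 1.898e+04 rad/s.
Step 2 — Transfer function: H(jω) = jωL/(R + jωL).
Step 3 — Numerator jωL = j·122; denominator R + jωL = 150 + j122.
Step 4 — H = 0.3982 + j0.4895.
Step 5 — Magnitude: |H| = 0.631 (-4.0 dB); phase: φ = 50.9°.

|H| = 0.631 (-4.0 dB), φ = 50.9°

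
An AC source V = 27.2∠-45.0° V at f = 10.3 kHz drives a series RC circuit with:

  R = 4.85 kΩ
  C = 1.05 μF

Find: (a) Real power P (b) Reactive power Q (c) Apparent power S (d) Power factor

Step 1 — Angular frequency: ω = 2π·f = 2π·1.03e+04 = 6.472e+04 rad/s.
Step 2 — Component impedances:
  R: Z = R = 4850 Ω
  C: Z = 1/(jωC) = -j/(ω·C) = 0 - j14.72 Ω
Step 3 — Series combination: Z_total = R + C = 4850 - j14.72 Ω = 4850∠-0.2° Ω.
Step 4 — Source phasor: V = 27.2∠-45.0° V = 19.23 - j19.23 V.
Step 5 — Current: I = V / Z = 0.003978 - j0.003954 A = 0.005608∠-44.8° A.
Step 6 — Complex power: S = V·I* = 0.1525 - j0.0004629 VA.
Step 7 — Real power: P = Re(S) = 0.1525 W.
Step 8 — Reactive power: Q = Im(S) = -0.0004629 VAR.
Step 9 — Apparent power: |S| = 0.1525 VA.
Step 10 — Power factor: PF = P/|S| = 1 (leading).

(a) P = 0.1525 W  (b) Q = -0.0004629 VAR  (c) S = 0.1525 VA  (d) PF = 1 (leading)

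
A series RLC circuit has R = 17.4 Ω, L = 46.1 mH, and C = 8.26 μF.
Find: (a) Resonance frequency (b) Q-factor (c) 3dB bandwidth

Step 1 — Resonance: ω₀ = 1/√(LC) = 1/√(0.0461·8.26e-06) = 1621 rad/s.
Step 2 — f₀ = ω₀/(2π) = 257.9 Hz.
Step 3 — Series Q: Q = ω₀L/R = 1621·0.0461/17.4 = 4.293.
Step 4 — Bandwidth: Δω = ω₀/Q = 377.4 rad/s; BW = Δω/(2π) = 60.07 Hz.

(a) f₀ = 257.9 Hz  (b) Q = 4.293  (c) BW = 60.07 Hz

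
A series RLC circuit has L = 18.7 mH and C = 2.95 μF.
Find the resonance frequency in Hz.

Step 1 — Resonance condition Im(Z)=0 gives ω₀ = 1/√(LC).
Step 2 — ω₀ = 1/√(0.0187·2.95e-06) = 4258 rad/s.
Step 3 — f₀ = ω₀/(2π) = 677.6 Hz.

f₀ = 677.6 Hz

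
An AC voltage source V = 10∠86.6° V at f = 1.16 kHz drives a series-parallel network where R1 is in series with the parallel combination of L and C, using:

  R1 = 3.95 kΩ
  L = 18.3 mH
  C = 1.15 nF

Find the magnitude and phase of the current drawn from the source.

Step 1 — Angular frequency: ω = 2π·f = 2π·1160 = 7288 rad/s.
Step 2 — Component impedances:
  R1: Z = R = 3950 Ω
  L: Z = jωL = j·7288·0.0183 = 0 + j133.4 Ω
  C: Z = 1/(jωC) = -j/(ω·C) = 0 - j1.193e+05 Ω
Step 3 — Parallel branch: L || C = 1/(1/L + 1/C) = 0 + j133.5 Ω.
Step 4 — Series with R1: Z_total = R1 + (L || C) = 3950 + j133.5 Ω = 3952∠1.9° Ω.
Step 5 — Source phasor: V = 10∠86.6° V = 0.5931 + j9.982 V.
Step 6 — Ohm's law: I = V / Z_total = (0.5931 + j9.982) / (3950 + j133.5) = 0.0002353 + j0.002519 A.
Step 7 — Convert to polar: |I| = 0.00253 A, ∠I = 84.7°.

I = 0.00253∠84.7° A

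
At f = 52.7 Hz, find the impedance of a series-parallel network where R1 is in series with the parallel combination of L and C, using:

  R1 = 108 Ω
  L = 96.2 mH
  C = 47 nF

Step 1 — Angular frequency: ω = 2π·f = 2π·52.7 = 331.1 rad/s.
Step 2 — Component impedances:
  R1: Z = R = 108 Ω
  L: Z = jωL = j·331.1·0.0962 = 0 + j31.85 Ω
  C: Z = 1/(jωC) = -j/(ω·C) = 0 - j6.426e+04 Ω
Step 3 — Parallel branch: L || C = 1/(1/L + 1/C) = 0 + j31.87 Ω.
Step 4 — Series with R1: Z_total = R1 + (L || C) = 108 + j31.87 Ω = 112.6∠16.4° Ω.

Z = 108 + j31.87 Ω = 112.6∠16.4° Ω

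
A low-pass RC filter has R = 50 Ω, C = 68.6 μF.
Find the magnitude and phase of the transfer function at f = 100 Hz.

Step 1 — Angular frequency: ω = 2π·100 = 628.3 rad/s.
Step 2 — Transfer function: H(jω) = 1/(1 + jωRC).
Step 3 — Denominator: 1 + jωRC = 1 + j·628.3·50·6.86e-05 = 1 + j2.155.
Step 4 — H = 0.1772 - j0.3818.
Step 5 — Magnitude: |H| = 0.4209 (-7.5 dB); phase: φ = -65.1°.

|H| = 0.4209 (-7.5 dB), φ = -65.1°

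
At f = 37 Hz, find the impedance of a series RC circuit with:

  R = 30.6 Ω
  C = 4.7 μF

Step 1 — Angular frequency: ω = 2π·f = 2π·37 = 232.5 rad/s.
Step 2 — Component impedances:
  R: Z = R = 30.6 Ω
  C: Z = 1/(jωC) = -j/(ω·C) = 0 - j915.2 Ω
Step 3 — Series combination: Z_total = R + C = 30.6 - j915.2 Ω = 915.7∠-88.1° Ω.

Z = 30.6 - j915.2 Ω = 915.7∠-88.1° Ω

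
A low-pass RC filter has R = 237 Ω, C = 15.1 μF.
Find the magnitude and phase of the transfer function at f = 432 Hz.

Step 1 — Angular frequency: ω = 2π·432 = 2714 rad/s.
Step 2 — Transfer function: H(jω) = 1/(1 + jωRC).
Step 3 — Denominator: 1 + jωRC = 1 + j·2714·237·1.51e-05 = 1 + j9.714.
Step 4 — H = 0.01049 - j0.1019.
Step 5 — Magnitude: |H| = 0.1024 (-19.8 dB); phase: φ = -84.1°.

|H| = 0.1024 (-19.8 dB), φ = -84.1°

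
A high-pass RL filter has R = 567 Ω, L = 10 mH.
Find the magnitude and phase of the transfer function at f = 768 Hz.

Step 1 — Angular frequency: ω = 2π·768 = 4825 rad/s.
Step 2 — Transfer function: H(jω) = jωL/(R + jωL).
Step 3 — Numerator jωL = j·48.25; denominator R + jωL = 567 + j48.25.
Step 4 — H = 0.007191 + j0.08449.
Step 5 — Magnitude: |H| = 0.0848 (-21.4 dB); phase: φ = 85.1°.

|H| = 0.0848 (-21.4 dB), φ = 85.1°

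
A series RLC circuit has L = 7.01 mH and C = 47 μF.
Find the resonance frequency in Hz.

Step 1 — Resonance condition Im(Z)=0 gives ω₀ = 1/√(LC).
Step 2 — ω₀ = 1/√(0.00701·4.7e-05) = 1742 rad/s.
Step 3 — f₀ = ω₀/(2π) = 277.3 Hz.

f₀ = 277.3 Hz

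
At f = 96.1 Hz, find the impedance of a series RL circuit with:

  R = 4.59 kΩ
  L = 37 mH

Step 1 — Angular frequency: ω = 2π·f = 2π·96.1 = 603.8 rad/s.
Step 2 — Component impedances:
  R: Z = R = 4590 Ω
  L: Z = jωL = j·603.8·0.037 = 0 + j22.34 Ω
Step 3 — Series combination: Z_total = R + L = 4590 + j22.34 Ω = 4590∠0.3° Ω.

Z = 4590 + j22.34 Ω = 4590∠0.3° Ω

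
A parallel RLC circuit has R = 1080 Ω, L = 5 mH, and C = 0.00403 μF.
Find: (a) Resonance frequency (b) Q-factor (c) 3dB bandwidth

Step 1 — Resonance: ω₀ = 1/√(LC) = 1/√(0.005·4.03e-09) = 2.228e+05 rad/s.
Step 2 — f₀ = ω₀/(2π) = 3.546e+04 Hz.
Step 3 — Parallel Q: Q = R/(ω₀L) = 1080/(2.228e+05·0.005) = 0.9696.
Step 4 — Bandwidth: Δω = ω₀/Q = 2.298e+05 rad/s; BW = Δω/(2π) = 3.657e+04 Hz.

(a) f₀ = 3.546e+04 Hz  (b) Q = 0.9696  (c) BW = 3.657e+04 Hz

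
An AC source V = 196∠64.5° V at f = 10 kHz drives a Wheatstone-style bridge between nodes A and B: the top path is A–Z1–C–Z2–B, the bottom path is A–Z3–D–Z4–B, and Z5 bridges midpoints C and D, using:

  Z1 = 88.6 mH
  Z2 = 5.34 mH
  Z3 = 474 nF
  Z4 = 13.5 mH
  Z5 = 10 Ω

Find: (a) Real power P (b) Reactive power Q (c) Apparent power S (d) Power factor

Step 1 — Angular frequency: ω = 2π·f = 2π·1e+04 = 6.283e+04 rad/s.
Step 2 — Component impedances:
  Z1: Z = jωL = j·6.283e+04·0.0886 = 0 + j5567 Ω
  Z2: Z = jωL = j·6.283e+04·0.00534 = 0 + j335.5 Ω
  Z3: Z = 1/(jωC) = -j/(ω·C) = 0 - j33.58 Ω
  Z4: Z = jωL = j·6.283e+04·0.0135 = 0 + j848.2 Ω
  Z5: Z = R = 10 Ω
Step 3 — Bridge requires nodal analysis (the Z5 bridge couples midpoints C and D, so the two paths cannot be reduced to a simple series/parallel combination). Setting node B to ground and injecting 1 A at node A, the 3-node admittance system at A, C, D solves to V_A = Z_AB = 5.221 + j206.7 Ω = 206.8∠88.6° Ω.
Step 4 — Source phasor: V = 196∠64.5° V = 84.38 + j176.9 V.
Step 5 — Current: I = V / Z = 0.8656 - j0.3864 A = 0.948∠-24.1° A.
Step 6 — Complex power: S = V·I* = 4.692 + j185.7 VA.
Step 7 — Real power: P = Re(S) = 4.692 W.
Step 8 — Reactive power: Q = Im(S) = 185.7 VAR.
Step 9 — Apparent power: |S| = 185.8 VA.
Step 10 — Power factor: PF = P/|S| = 0.02525 (lagging).

(a) P = 4.692 W  (b) Q = 185.7 VAR  (c) S = 185.8 VA  (d) PF = 0.02525 (lagging)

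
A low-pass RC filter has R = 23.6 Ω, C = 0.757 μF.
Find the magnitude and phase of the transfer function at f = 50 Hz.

Step 1 — Angular frequency: ω = 2π·50 = 314.2 rad/s.
Step 2 — Transfer function: H(jω) = 1/(1 + jωRC).
Step 3 — Denominator: 1 + jωRC = 1 + j·314.2·23.6·7.57e-07 = 1 + j0.005613.
Step 4 — H = 1 - j0.005612.
Step 5 — Magnitude: |H| = 1 (-0.0 dB); phase: φ = -0.3°.

|H| = 1 (-0.0 dB), φ = -0.3°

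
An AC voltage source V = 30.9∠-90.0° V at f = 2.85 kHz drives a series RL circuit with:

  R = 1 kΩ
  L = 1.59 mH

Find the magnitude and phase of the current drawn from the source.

Step 1 — Angular frequency: ω = 2π·f = 2π·2850 = 1.791e+04 rad/s.
Step 2 — Component impedances:
  R: Z = R = 1000 Ω
  L: Z = jωL = j·1.791e+04·0.00159 = 0 + j28.47 Ω
Step 3 — Series combination: Z_total = R + L = 1000 + j28.47 Ω = 1000∠1.6° Ω.
Step 4 — Source phasor: V = 30.9∠-90.0° V = 0 - j30.9 V.
Step 5 — Ohm's law: I = V / Z_total = (0 - j30.9) / (1000 + j28.47) = -0.0008791 - j0.03087 A.
Step 6 — Convert to polar: |I| = 0.03089 A, ∠I = -91.6°.

I = 0.03089∠-91.6° A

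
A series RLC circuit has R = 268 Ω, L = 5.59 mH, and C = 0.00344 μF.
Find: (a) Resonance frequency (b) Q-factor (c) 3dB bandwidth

Step 1 — Resonance: ω₀ = 1/√(LC) = 1/√(0.00559·3.44e-09) = 2.28e+05 rad/s.
Step 2 — f₀ = ω₀/(2π) = 3.629e+04 Hz.
Step 3 — Series Q: Q = ω₀L/R = 2.28e+05·0.00559/268 = 4.757.
Step 4 — Bandwidth: Δω = ω₀/Q = 4.794e+04 rad/s; BW = Δω/(2π) = 7630 Hz.

(a) f₀ = 3.629e+04 Hz  (b) Q = 4.757  (c) BW = 7630 Hz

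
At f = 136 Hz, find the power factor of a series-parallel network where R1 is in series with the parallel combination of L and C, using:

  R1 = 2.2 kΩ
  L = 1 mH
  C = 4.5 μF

Step 1 — Angular frequency: ω = 2π·f = 2π·136 = 854.5 rad/s.
Step 2 — Component impedances:
  R1: Z = R = 2200 Ω
  L: Z = jωL = j·854.5·0.001 = 0 + j0.8545 Ω
  C: Z = 1/(jωC) = -j/(ω·C) = 0 - j260.1 Ω
Step 3 — Parallel branch: L || C = 1/(1/L + 1/C) = 0 + j0.8573 Ω.
Step 4 — Series with R1: Z_total = R1 + (L || C) = 2200 + j0.8573 Ω = 2200∠0.0° Ω.
Step 5 — Power factor: PF = cos(φ) = Re(Z)/|Z| = 2200/2200 = 1.
Step 6 — Type: Im(Z) = 0.8573 ⇒ lagging (phase φ = 0.0°).

PF = 1 (lagging, φ = 0.0°)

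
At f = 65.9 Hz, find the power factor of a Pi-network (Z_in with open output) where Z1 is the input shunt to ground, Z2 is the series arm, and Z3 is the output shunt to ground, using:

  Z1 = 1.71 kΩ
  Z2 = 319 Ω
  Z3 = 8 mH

Step 1 — Angular frequency: ω = 2π·f = 2π·65.9 = 414.1 rad/s.
Step 2 — Component impedances:
  Z1: Z = R = 1710 Ω
  Z2: Z = R = 319 Ω
  Z3: Z = jωL = j·414.1·0.008 = 0 + j3.312 Ω
Step 3 — With open output, the series arm Z2 and the output shunt Z3 appear in series to ground: Z2 + Z3 = 319 + j3.312 Ω.
Step 4 — Parallel with input shunt Z1: Z_in = Z1 || (Z2 + Z3) = 268.9 + j2.353 Ω = 268.9∠0.5° Ω.
Step 5 — Power factor: PF = cos(φ) = Re(Z)/|Z| = 268.9/268.9 = 1.
Step 6 — Type: Im(Z) = 2.353 ⇒ lagging (phase φ = 0.5°).

PF = 1 (lagging, φ = 0.5°)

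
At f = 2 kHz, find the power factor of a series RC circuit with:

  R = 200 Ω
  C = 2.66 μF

Step 1 — Angular frequency: ω = 2π·f = 2π·2000 = 1.257e+04 rad/s.
Step 2 — Component impedances:
  R: Z = R = 200 Ω
  C: Z = 1/(jωC) = -j/(ω·C) = 0 - j29.92 Ω
Step 3 — Series combination: Z_total = R + C = 200 - j29.92 Ω = 202.2∠-8.5° Ω.
Step 4 — Power factor: PF = cos(φ) = Re(Z)/|Z| = 200/202.23 = 0.989.
Step 5 — Type: Im(Z) = -29.92 ⇒ leading (phase φ = -8.5°).

PF = 0.989 (leading, φ = -8.5°)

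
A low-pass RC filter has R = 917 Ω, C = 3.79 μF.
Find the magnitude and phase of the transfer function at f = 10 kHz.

Step 1 — Angular frequency: ω = 2π·1e+04 = 6.283e+04 rad/s.
Step 2 — Transfer function: H(jω) = 1/(1 + jωRC).
Step 3 — Denominator: 1 + jωRC = 1 + j·6.283e+04·917·3.79e-06 = 1 + j218.4.
Step 4 — H = 2.097e-05 - j0.004579.
Step 5 — Magnitude: |H| = 0.004579 (-46.8 dB); phase: φ = -89.7°.

|H| = 0.004579 (-46.8 dB), φ = -89.7°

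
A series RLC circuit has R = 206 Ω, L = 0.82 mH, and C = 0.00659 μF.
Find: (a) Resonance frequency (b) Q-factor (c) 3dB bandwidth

Step 1 — Resonance condition Im(Z)=0 gives ω₀ = 1/√(LC).
Step 2 — ω₀ = 1/√(0.00082·6.59e-09) = 4.302e+05 rad/s.
Step 3 — f₀ = ω₀/(2π) = 6.847e+04 Hz.
Step 4 — Series Q: Q = ω₀L/R = 4.302e+05·0.00082/206 = 1.712.
Step 5 — 3dB bandwidth: Δω = ω₀/Q = 2.512e+05 rad/s; BW = Δω/(2π) = 3.998e+04 Hz.

(a) f₀ = 6.847e+04 Hz  (b) Q = 1.712  (c) BW = 3.998e+04 Hz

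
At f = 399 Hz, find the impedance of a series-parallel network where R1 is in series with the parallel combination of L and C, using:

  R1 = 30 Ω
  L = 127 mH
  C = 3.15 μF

Step 1 — Angular frequency: ω = 2π·f = 2π·399 = 2507 rad/s.
Step 2 — Component impedances:
  R1: Z = R = 30 Ω
  L: Z = jωL = j·2507·0.127 = 0 + j318.4 Ω
  C: Z = 1/(jωC) = -j/(ω·C) = 0 - j126.6 Ω
Step 3 — Parallel branch: L || C = 1/(1/L + 1/C) = 0 - j210.3 Ω.
Step 4 — Series with R1: Z_total = R1 + (L || C) = 30 - j210.3 Ω = 212.4∠-81.9° Ω.

Z = 30 - j210.3 Ω = 212.4∠-81.9° Ω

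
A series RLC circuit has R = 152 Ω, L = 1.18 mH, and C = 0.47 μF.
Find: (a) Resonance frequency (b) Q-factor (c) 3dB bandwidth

Step 1 — Resonance: ω₀ = 1/√(LC) = 1/√(0.00118·4.7e-07) = 4.246e+04 rad/s.
Step 2 — f₀ = ω₀/(2π) = 6758 Hz.
Step 3 — Series Q: Q = ω₀L/R = 4.246e+04·0.00118/152 = 0.3296.
Step 4 — Bandwidth: Δω = ω₀/Q = 1.288e+05 rad/s; BW = Δω/(2π) = 2.05e+04 Hz.

(a) f₀ = 6758 Hz  (b) Q = 0.3296  (c) BW = 2.05e+04 Hz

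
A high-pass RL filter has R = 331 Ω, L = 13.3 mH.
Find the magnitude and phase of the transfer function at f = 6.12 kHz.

Step 1 — Angular frequency: ω = 2π·6120 = 3.845e+04 rad/s.
Step 2 — Transfer function: H(jω) = jωL/(R + jωL).
Step 3 — Numerator jωL = j·511.4; denominator R + jωL = 331 + j511.4.
Step 4 — H = 0.7048 + j0.4561.
Step 5 — Magnitude: |H| = 0.8395 (-1.5 dB); phase: φ = 32.9°.

|H| = 0.8395 (-1.5 dB), φ = 32.9°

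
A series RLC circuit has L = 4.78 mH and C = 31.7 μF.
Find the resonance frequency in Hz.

Step 1 — Resonance condition Im(Z)=0 gives ω₀ = 1/√(LC).
Step 2 — ω₀ = 1/√(0.00478·3.17e-05) = 2569 rad/s.
Step 3 — f₀ = ω₀/(2π) = 408.9 Hz.

f₀ = 408.9 Hz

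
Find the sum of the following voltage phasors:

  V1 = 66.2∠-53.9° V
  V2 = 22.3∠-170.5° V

Step 1 — Convert each phasor to rectangular form:
  V1 = 66.2·(cos(-53.9°) + j·sin(-53.9°)) = 39 - j53.49 V
  V2 = 22.3·(cos(-170.5°) + j·sin(-170.5°)) = -21.99 - j3.681 V
Step 2 — Sum components: V_total = 17.01 - j57.17 V.
Step 3 — Convert to polar: |V_total| = 59.65 V, ∠V_total = -73.4°.

V_total = 59.65∠-73.4° V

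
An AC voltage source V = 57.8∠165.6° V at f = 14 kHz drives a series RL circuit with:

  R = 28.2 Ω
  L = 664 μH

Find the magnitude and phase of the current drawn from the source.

Step 1 — Angular frequency: ω = 2π·f = 2π·1.4e+04 = 8.796e+04 rad/s.
Step 2 — Component impedances:
  R: Z = R = 28.2 Ω
  L: Z = jωL = j·8.796e+04·0.000664 = 0 + j58.41 Ω
Step 3 — Series combination: Z_total = R + L = 28.2 + j58.41 Ω = 64.86∠64.2° Ω.
Step 4 — Source phasor: V = 57.8∠165.6° V = -55.98 + j14.37 V.
Step 5 — Ohm's law: I = V / Z_total = (-55.98 + j14.37) / (28.2 + j58.41) = -0.1757 + j0.8737 A.
Step 6 — Convert to polar: |I| = 0.8912 A, ∠I = 101.4°.

I = 0.8912∠101.4° A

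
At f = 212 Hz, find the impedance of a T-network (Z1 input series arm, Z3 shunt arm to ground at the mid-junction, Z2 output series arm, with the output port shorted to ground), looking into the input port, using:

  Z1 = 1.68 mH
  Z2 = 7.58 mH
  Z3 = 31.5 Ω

Step 1 — Angular frequency: ω = 2π·f = 2π·212 = 1332 rad/s.
Step 2 — Component impedances:
  Z1: Z = jωL = j·1332·0.00168 = 0 + j2.238 Ω
  Z2: Z = jωL = j·1332·0.00758 = 0 + j10.1 Ω
  Z3: Z = R = 31.5 Ω
Step 3 — With the output port shorted to ground, the output series arm Z2 runs from the junction to ground; the shunt arm Z3 also runs from the junction to ground. They appear in parallel: Z3 || Z2 = 2.935 + j9.156 Ω.
Step 4 — Series with input arm Z1: Z_in = Z1 + (Z3 || Z2) = 2.935 + j11.39 Ω = 11.77∠75.6° Ω.

Z = 2.935 + j11.39 Ω = 11.77∠75.6° Ω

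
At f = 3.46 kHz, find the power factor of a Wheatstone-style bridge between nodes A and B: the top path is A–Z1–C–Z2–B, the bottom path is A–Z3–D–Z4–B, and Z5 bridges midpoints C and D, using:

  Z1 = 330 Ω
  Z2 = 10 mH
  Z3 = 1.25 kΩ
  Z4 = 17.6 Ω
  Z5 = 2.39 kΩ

Step 1 — Angular frequency: ω = 2π·f = 2π·3460 = 2.174e+04 rad/s.
Step 2 — Component impedances:
  Z1: Z = R = 330 Ω
  Z2: Z = jωL = j·2.174e+04·0.01 = 0 + j217.4 Ω
  Z3: Z = R = 1250 Ω
  Z4: Z = R = 17.6 Ω
  Z5: Z = R = 2390 Ω
Step 3 — Bridge requires nodal analysis (the Z5 bridge couples midpoints C and D, so the two paths cannot be reduced to a simple series/parallel combination). Setting node B to ground and injecting 1 A at node A, the 3-node admittance system at A, C, D solves to V_A = Z_AB = 291.2 + j130.8 Ω = 319.2∠24.2° Ω.
Step 4 — Power factor: PF = cos(φ) = Re(Z)/|Z| = 291.18/319.21 = 0.9122.
Step 5 — Type: Im(Z) = 130.8 ⇒ lagging (phase φ = 24.2°).

PF = 0.9122 (lagging, φ = 24.2°)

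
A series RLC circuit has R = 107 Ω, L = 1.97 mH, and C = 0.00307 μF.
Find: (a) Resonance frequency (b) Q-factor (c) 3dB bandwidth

Step 1 — Resonance condition Im(Z)=0 gives ω₀ = 1/√(LC).
Step 2 — ω₀ = 1/√(0.00197·3.07e-09) = 4.066e+05 rad/s.
Step 3 — f₀ = ω₀/(2π) = 6.472e+04 Hz.
Step 4 — Series Q: Q = ω₀L/R = 4.066e+05·0.00197/107 = 7.487.
Step 5 — 3dB bandwidth: Δω = ω₀/Q = 5.431e+04 rad/s; BW = Δω/(2π) = 8644 Hz.

(a) f₀ = 6.472e+04 Hz  (b) Q = 7.487  (c) BW = 8644 Hz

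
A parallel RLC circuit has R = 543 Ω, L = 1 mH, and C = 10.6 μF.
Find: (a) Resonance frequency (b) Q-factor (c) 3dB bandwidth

Step 1 — Resonance: ω₀ = 1/√(LC) = 1/√(0.001·1.06e-05) = 9713 rad/s.
Step 2 — f₀ = ω₀/(2π) = 1546 Hz.
Step 3 — Parallel Q: Q = R/(ω₀L) = 543/(9713·0.001) = 55.91.
Step 4 — Bandwidth: Δω = ω₀/Q = 173.7 rad/s; BW = Δω/(2π) = 27.65 Hz.

(a) f₀ = 1546 Hz  (b) Q = 55.91  (c) BW = 27.65 Hz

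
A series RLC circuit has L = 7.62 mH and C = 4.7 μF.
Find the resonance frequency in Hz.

Step 1 — Resonance condition Im(Z)=0 gives ω₀ = 1/√(LC).
Step 2 — ω₀ = 1/√(0.00762·4.7e-06) = 5284 rad/s.
Step 3 — f₀ = ω₀/(2π) = 841 Hz.

f₀ = 841 Hz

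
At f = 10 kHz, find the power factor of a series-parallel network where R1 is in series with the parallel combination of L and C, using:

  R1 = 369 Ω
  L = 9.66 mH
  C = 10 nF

Step 1 — Angular frequency: ω = 2π·f = 2π·1e+04 = 6.283e+04 rad/s.
Step 2 — Component impedances:
  R1: Z = R = 369 Ω
  L: Z = jωL = j·6.283e+04·0.00966 = 0 + j607 Ω
  C: Z = 1/(jωC) = -j/(ω·C) = 0 - j1592 Ω
Step 3 — Parallel branch: L || C = 1/(1/L + 1/C) = 0 + j981.1 Ω.
Step 4 — Series with R1: Z_total = R1 + (L || C) = 369 + j981.1 Ω = 1048∠69.4° Ω.
Step 5 — Power factor: PF = cos(φ) = Re(Z)/|Z| = 369/1048.2 = 0.352.
Step 6 — Type: Im(Z) = 981.1 ⇒ lagging (phase φ = 69.4°).

PF = 0.352 (lagging, φ = 69.4°)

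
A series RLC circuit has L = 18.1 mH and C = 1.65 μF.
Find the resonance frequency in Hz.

Step 1 — Resonance condition Im(Z)=0 gives ω₀ = 1/√(LC).
Step 2 — ω₀ = 1/√(0.0181·1.65e-06) = 5787 rad/s.
Step 3 — f₀ = ω₀/(2π) = 921 Hz.

f₀ = 921 Hz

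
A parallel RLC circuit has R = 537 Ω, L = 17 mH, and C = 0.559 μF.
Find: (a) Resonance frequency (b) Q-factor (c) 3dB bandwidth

Step 1 — Resonance: ω₀ = 1/√(LC) = 1/√(0.017·5.59e-07) = 1.026e+04 rad/s.
Step 2 — f₀ = ω₀/(2π) = 1633 Hz.
Step 3 — Parallel Q: Q = R/(ω₀L) = 537/(1.026e+04·0.017) = 3.079.
Step 4 — Bandwidth: Δω = ω₀/Q = 3331 rad/s; BW = Δω/(2π) = 530.2 Hz.

(a) f₀ = 1633 Hz  (b) Q = 3.079  (c) BW = 530.2 Hz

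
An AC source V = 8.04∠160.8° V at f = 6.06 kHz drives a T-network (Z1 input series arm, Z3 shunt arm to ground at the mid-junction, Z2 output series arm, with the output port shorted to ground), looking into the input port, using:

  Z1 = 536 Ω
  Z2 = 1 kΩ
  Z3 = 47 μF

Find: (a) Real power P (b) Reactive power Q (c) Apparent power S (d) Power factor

Step 1 — Angular frequency: ω = 2π·f = 2π·6060 = 3.808e+04 rad/s.
Step 2 — Component impedances:
  Z1: Z = R = 536 Ω
  Z2: Z = R = 1000 Ω
  Z3: Z = 1/(jωC) = -j/(ω·C) = 0 - j0.5588 Ω
Step 3 — With the output port shorted to ground, the output series arm Z2 runs from the junction to ground; the shunt arm Z3 also runs from the junction to ground. They appear in parallel: Z3 || Z2 = 0.0003122 - j0.5588 Ω.
Step 4 — Series with input arm Z1: Z_in = Z1 + (Z3 || Z2) = 536 - j0.5588 Ω = 536∠-0.1° Ω.
Step 5 — Source phasor: V = 8.04∠160.8° V = -7.593 + j2.644 V.
Step 6 — Current: I = V / Z = -0.01417 + j0.004918 A = 0.015∠160.9° A.
Step 7 — Complex power: S = V·I* = 0.1206 - j0.0001257 VA.
Step 8 — Real power: P = Re(S) = 0.1206 W.
Step 9 — Reactive power: Q = Im(S) = -0.0001257 VAR.
Step 10 — Apparent power: |S| = 0.1206 VA.
Step 11 — Power factor: PF = P/|S| = 1 (leading).

(a) P = 0.1206 W  (b) Q = -0.0001257 VAR  (c) S = 0.1206 VA  (d) PF = 1 (leading)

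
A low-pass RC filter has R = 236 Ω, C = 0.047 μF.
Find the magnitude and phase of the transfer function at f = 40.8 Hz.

Step 1 — Angular frequency: ω = 2π·40.8 = 256.4 rad/s.
Step 2 — Transfer function: H(jω) = 1/(1 + jωRC).
Step 3 — Denominator: 1 + jωRC = 1 + j·256.4·236·4.7e-08 = 1 + j0.002843.
Step 4 — H = 1 - j0.002843.
Step 5 — Magnitude: |H| = 1 (-0.0 dB); phase: φ = -0.2°.

|H| = 1 (-0.0 dB), φ = -0.2°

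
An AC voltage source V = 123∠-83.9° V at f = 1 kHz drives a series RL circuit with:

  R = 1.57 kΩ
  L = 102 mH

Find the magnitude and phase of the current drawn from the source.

Step 1 — Angular frequency: ω = 2π·f = 2π·1000 = 6283 rad/s.
Step 2 — Component impedances:
  R: Z = R = 1570 Ω
  L: Z = jωL = j·6283·0.102 = 0 + j640.9 Ω
Step 3 — Series combination: Z_total = R + L = 1570 + j640.9 Ω = 1696∠22.2° Ω.
Step 4 — Source phasor: V = 123∠-83.9° V = 13.07 - j122.3 V.
Step 5 — Ohm's law: I = V / Z_total = (13.07 - j122.3) / (1570 + j640.9) = -0.02012 - j0.06969 A.
Step 6 — Convert to polar: |I| = 0.07253 A, ∠I = -106.1°.

I = 0.07253∠-106.1° A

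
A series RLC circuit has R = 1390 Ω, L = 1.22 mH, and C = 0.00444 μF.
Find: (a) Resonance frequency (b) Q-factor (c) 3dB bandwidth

Step 1 — Resonance condition Im(Z)=0 gives ω₀ = 1/√(LC).
Step 2 — ω₀ = 1/√(0.00122·4.44e-09) = 4.297e+05 rad/s.
Step 3 — f₀ = ω₀/(2π) = 6.838e+04 Hz.
Step 4 — Series Q: Q = ω₀L/R = 4.297e+05·0.00122/1390 = 0.3771.
Step 5 — 3dB bandwidth: Δω = ω₀/Q = 1.139e+06 rad/s; BW = Δω/(2π) = 1.813e+05 Hz.

(a) f₀ = 6.838e+04 Hz  (b) Q = 0.3771  (c) BW = 1.813e+05 Hz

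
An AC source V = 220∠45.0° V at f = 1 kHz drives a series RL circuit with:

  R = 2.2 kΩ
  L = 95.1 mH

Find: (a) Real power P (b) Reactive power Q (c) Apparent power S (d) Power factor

Step 1 — Angular frequency: ω = 2π·f = 2π·1000 = 6283 rad/s.
Step 2 — Component impedances:
  R: Z = R = 2200 Ω
  L: Z = jωL = j·6283·0.0951 = 0 + j597.5 Ω
Step 3 — Series combination: Z_total = R + L = 2200 + j597.5 Ω = 2280∠15.2° Ω.
Step 4 — Source phasor: V = 220∠45.0° V = 155.6 + j155.6 V.
Step 5 — Current: I = V / Z = 0.08374 + j0.04797 A = 0.0965∠29.8° A.
Step 6 — Complex power: S = V·I* = 20.49 + j5.565 VA.
Step 7 — Real power: P = Re(S) = 20.49 W.
Step 8 — Reactive power: Q = Im(S) = 5.565 VAR.
Step 9 — Apparent power: |S| = 21.23 VA.
Step 10 — Power factor: PF = P/|S| = 0.965 (lagging).

(a) P = 20.49 W  (b) Q = 5.565 VAR  (c) S = 21.23 VA  (d) PF = 0.965 (lagging)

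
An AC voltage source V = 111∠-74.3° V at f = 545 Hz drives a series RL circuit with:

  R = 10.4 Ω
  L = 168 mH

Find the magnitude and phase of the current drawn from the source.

Step 1 — Angular frequency: ω = 2π·f = 2π·545 = 3424 rad/s.
Step 2 — Component impedances:
  R: Z = R = 10.4 Ω
  L: Z = jωL = j·3424·0.168 = 0 + j575.3 Ω
Step 3 — Series combination: Z_total = R + L = 10.4 + j575.3 Ω = 575.4∠89.0° Ω.
Step 4 — Source phasor: V = 111∠-74.3° V = 30.04 - j106.9 V.
Step 5 — Ohm's law: I = V / Z_total = (30.04 - j106.9) / (10.4 + j575.3) = -0.1847 - j0.05555 A.
Step 6 — Convert to polar: |I| = 0.1929 A, ∠I = -163.3°.

I = 0.1929∠-163.3° A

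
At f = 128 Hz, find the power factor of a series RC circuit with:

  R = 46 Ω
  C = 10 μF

Step 1 — Angular frequency: ω = 2π·f = 2π·128 = 804.2 rad/s.
Step 2 — Component impedances:
  R: Z = R = 46 Ω
  C: Z = 1/(jωC) = -j/(ω·C) = 0 - j124.3 Ω
Step 3 — Series combination: Z_total = R + C = 46 - j124.3 Ω = 132.6∠-69.7° Ω.
Step 4 — Power factor: PF = cos(φ) = Re(Z)/|Z| = 46/132.58 = 0.347.
Step 5 — Type: Im(Z) = -124.3 ⇒ leading (phase φ = -69.7°).

PF = 0.347 (leading, φ = -69.7°)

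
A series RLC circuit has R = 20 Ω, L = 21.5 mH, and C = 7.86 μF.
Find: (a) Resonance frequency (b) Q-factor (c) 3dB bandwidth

Step 1 — Resonance: ω₀ = 1/√(LC) = 1/√(0.0215·7.86e-06) = 2433 rad/s.
Step 2 — f₀ = ω₀/(2π) = 387.2 Hz.
Step 3 — Series Q: Q = ω₀L/R = 2433·0.0215/20 = 2.615.
Step 4 — Bandwidth: Δω = ω₀/Q = 930.2 rad/s; BW = Δω/(2π) = 148.1 Hz.

(a) f₀ = 387.2 Hz  (b) Q = 2.615  (c) BW = 148.1 Hz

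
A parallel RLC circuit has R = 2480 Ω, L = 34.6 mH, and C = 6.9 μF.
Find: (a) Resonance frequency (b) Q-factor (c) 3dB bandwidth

Step 1 — Resonance: ω₀ = 1/√(LC) = 1/√(0.0346·6.9e-06) = 2047 rad/s.
Step 2 — f₀ = ω₀/(2π) = 325.7 Hz.
Step 3 — Parallel Q: Q = R/(ω₀L) = 2480/(2047·0.0346) = 35.02.
Step 4 — Bandwidth: Δω = ω₀/Q = 58.44 rad/s; BW = Δω/(2π) = 9.301 Hz.

(a) f₀ = 325.7 Hz  (b) Q = 35.02  (c) BW = 9.301 Hz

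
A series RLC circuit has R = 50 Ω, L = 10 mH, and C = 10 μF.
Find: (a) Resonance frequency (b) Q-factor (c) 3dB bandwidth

Step 1 — Resonance: ω₀ = 1/√(LC) = 1/√(0.01·1e-05) = 3162 rad/s.
Step 2 — f₀ = ω₀/(2π) = 503.3 Hz.
Step 3 — Series Q: Q = ω₀L/R = 3162·0.01/50 = 0.6325.
Step 4 — Bandwidth: Δω = ω₀/Q = 5000 rad/s; BW = Δω/(2π) = 795.8 Hz.

(a) f₀ = 503.3 Hz  (b) Q = 0.6325  (c) BW = 795.8 Hz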